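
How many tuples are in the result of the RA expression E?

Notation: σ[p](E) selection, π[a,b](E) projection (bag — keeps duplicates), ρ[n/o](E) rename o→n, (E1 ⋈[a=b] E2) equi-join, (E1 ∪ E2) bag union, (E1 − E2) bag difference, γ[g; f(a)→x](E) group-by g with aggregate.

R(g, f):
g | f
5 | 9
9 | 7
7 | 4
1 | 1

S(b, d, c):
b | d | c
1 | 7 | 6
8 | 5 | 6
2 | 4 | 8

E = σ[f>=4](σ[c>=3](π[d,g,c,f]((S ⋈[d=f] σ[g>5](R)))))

Subexpression sizes:
  S → 3
  R → 4
  σ[g>5](R) → 2
  (S ⋈[d=f] σ[g>5](R)) → 2
  π[d,g,c,f]((S ⋈[d=f] σ[g>5](R))) → 2
  σ[c>=3](π[d,g,c,f]((S ⋈[d=f] σ[g>5](R)))) → 2
  σ[f>=4](σ[c>=3](π[d,g,c,f]((S ⋈[d=f] σ[g>5](R))))) → 2

|E| = 2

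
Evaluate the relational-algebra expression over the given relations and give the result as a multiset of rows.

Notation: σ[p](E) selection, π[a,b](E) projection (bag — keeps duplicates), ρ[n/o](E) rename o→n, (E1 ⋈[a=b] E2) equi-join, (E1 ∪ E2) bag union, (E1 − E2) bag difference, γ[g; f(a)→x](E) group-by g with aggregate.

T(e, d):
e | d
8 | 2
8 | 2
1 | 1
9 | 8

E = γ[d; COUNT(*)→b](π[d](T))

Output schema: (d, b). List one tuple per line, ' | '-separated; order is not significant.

Stepwise |·|:
  T → 4
  π[d](T) → 4
  γ[d; COUNT(*)→b](π[d](T)) → 3

== RESULT ==
d | b
1 | 1
2 | 2
8 | 1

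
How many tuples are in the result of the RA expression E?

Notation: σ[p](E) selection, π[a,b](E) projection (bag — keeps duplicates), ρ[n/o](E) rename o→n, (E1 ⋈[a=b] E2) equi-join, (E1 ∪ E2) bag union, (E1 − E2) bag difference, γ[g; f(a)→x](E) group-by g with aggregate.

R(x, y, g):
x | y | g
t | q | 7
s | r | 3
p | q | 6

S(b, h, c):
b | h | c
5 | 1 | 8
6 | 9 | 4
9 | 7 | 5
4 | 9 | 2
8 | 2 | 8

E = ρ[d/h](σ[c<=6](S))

Per-node cardinality:
  S → 5
  σ[c<=6](S) → 3
  ρ[d/h](σ[c<=6](S)) → 3

|E| = 3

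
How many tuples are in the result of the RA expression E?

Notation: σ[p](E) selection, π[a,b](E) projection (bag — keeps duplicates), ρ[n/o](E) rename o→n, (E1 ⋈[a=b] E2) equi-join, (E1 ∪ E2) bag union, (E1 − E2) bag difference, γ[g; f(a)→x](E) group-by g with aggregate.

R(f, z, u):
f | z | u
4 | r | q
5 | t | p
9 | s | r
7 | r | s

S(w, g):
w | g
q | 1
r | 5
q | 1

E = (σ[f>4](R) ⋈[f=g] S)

Subexpression sizes:
  R → 4
  σ[f>4](R) → 3
  S → 3
  (σ[f>4](R) ⋈[f=g] S) → 1

|E| = 1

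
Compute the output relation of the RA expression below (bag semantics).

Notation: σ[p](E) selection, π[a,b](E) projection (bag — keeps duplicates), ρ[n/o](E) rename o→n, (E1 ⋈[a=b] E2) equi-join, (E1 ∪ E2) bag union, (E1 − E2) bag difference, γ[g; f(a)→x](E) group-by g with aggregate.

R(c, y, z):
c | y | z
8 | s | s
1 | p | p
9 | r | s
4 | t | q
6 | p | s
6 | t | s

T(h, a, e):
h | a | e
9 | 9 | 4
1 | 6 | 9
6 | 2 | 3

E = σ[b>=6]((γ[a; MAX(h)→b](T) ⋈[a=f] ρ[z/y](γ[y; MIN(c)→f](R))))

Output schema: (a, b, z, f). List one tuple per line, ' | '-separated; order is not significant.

Subexpression sizes:
  T → 3
  γ[a; MAX(h)→b](T) → 3
  R → 6
  γ[y; MIN(c)→f](R) → 4
  ρ[z/y](γ[y; MIN(c)→f](R)) → 4
  (γ[a; MAX(h)→b](T) ⋈[a=f] ρ[z/y](γ[y; MIN(c)→f](R))) → 1
  σ[b>=6]((γ[a; MAX(h)→b](T) ⋈[a=f] ρ[z/y](γ[y; MIN(c)→f](R)))) → 1

== RESULT ==
a | b | z | f
9 | 9 | r | 9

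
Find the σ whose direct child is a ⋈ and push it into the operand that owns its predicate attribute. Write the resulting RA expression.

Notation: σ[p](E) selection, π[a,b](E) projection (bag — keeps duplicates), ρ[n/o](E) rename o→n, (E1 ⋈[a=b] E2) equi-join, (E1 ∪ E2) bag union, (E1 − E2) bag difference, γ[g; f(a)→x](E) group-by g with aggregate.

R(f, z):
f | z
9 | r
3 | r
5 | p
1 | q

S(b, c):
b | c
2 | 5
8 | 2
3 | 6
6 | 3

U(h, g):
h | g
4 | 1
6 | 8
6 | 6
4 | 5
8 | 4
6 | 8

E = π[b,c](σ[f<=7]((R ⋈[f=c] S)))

σ filters on f, owned by the left side.
E' = π[b,c]((σ[f<=7](R) ⋈[f=c] S))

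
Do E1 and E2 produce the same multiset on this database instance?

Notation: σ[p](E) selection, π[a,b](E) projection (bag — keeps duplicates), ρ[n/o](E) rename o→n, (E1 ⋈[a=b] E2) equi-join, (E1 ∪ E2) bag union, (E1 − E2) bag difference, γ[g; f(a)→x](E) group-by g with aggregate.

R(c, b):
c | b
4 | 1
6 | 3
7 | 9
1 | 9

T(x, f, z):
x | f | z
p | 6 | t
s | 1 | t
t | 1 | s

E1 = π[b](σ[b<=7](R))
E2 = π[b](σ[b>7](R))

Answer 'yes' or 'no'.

E1 subexpression sizes:
  R → 4
  σ[b<=7](R) → 2
  π[b](σ[b<=7](R)) → 2
E2 subexpression sizes:
  R → 4
  σ[b>7](R) → 2
  π[b](σ[b>7](R)) → 2

E1 result:
b
1
3
E2 result:
b
9
9
Witness: (1,) appears 1× in E1 but 0× in E2.

no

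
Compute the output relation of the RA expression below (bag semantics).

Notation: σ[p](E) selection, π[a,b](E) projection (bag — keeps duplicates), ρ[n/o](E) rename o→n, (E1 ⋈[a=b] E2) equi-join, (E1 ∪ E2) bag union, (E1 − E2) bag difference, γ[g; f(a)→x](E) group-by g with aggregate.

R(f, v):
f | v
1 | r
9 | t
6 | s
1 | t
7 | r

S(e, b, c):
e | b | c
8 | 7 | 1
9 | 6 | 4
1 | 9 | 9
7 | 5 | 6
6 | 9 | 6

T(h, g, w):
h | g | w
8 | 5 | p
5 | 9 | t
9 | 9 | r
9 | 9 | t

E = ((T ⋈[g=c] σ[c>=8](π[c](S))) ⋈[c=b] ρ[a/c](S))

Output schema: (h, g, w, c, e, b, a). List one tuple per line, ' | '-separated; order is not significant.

Per-node cardinality:
  T → 4
  S → 5
  π[c](S) → 5
  σ[c>=8](π[c](S)) → 1
  (T ⋈[g=c] σ[c>=8](π[c](S))) → 3
  S → 5
  ρ[a/c](S) → 5
  ((T ⋈[g=c] σ[c>=8](π[c](S))) ⋈[c=b] ρ[a/c](S)) → 6

== RESULT ==
h | g | w | c | e | b | a
5 | 9 | t | 9 | 1 | 9 | 9
5 | 9 | t | 9 | 6 | 9 | 6
9 | 9 | r | 9 | 1 | 9 | 9
9 | 9 | r | 9 | 6 | 9 | 6
9 | 9 | t | 9 | 1 | 9 | 9
9 | 9 | t | 9 | 6 | 9 | 6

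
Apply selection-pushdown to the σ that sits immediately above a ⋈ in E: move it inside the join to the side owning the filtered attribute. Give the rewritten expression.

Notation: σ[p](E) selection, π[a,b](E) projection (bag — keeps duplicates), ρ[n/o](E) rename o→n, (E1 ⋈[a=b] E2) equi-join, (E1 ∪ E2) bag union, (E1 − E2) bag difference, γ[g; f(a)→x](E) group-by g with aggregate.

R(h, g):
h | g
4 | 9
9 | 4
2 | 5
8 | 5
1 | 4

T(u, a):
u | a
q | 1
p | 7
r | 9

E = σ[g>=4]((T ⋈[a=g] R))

σ filters on g, owned by the right side.
E' = (T ⋈[a=g] σ[g>=4](R))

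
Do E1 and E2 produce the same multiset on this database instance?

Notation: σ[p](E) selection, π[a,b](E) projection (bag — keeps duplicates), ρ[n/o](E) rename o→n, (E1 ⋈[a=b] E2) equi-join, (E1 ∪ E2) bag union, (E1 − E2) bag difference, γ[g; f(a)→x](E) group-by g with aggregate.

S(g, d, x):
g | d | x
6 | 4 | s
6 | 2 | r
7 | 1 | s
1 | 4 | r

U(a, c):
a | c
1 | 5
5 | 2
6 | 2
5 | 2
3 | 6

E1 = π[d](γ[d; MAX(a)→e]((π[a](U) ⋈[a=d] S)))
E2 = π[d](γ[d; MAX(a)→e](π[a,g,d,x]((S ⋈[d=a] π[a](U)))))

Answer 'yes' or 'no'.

E1 stepwise |·|:
  U → 5
  π[a](U) → 5
  S → 4
  (π[a](U) ⋈[a=d] S) → 1
  γ[d; MAX(a)→e]((π[a](U) ⋈[a=d] S)) → 1
  π[d](γ[d; MAX(a)→e]((π[a](U) ⋈[a=d] S))) → 1
E2 stepwise |·|:
  S → 4
  U → 5
  π[a](U) → 5
  (S ⋈[d=a] π[a](U)) → 1
  π[a,g,d,x]((S ⋈[d=a] π[a](U))) → 1
  γ[d; MAX(a)→e](π[a,g,d,x]((S ⋈[d=a] π[a](U)))) → 1
  π[d](γ[d; MAX(a)→e](π[a,g,d,x]((S ⋈[d=a] π[a](U))))) → 1

E1 and E2 produce the same multiset:
d
1

yes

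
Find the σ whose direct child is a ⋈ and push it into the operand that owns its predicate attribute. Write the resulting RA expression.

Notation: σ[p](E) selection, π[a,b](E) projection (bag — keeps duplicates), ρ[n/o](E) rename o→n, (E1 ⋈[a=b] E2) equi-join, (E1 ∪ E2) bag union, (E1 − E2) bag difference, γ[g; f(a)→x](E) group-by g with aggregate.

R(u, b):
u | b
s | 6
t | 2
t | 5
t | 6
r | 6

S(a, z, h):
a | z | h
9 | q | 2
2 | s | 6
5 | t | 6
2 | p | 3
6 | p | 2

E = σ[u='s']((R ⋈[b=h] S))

σ filters on u, owned by the left side.
E' = (σ[u='s'](R) ⋈[b=h] S)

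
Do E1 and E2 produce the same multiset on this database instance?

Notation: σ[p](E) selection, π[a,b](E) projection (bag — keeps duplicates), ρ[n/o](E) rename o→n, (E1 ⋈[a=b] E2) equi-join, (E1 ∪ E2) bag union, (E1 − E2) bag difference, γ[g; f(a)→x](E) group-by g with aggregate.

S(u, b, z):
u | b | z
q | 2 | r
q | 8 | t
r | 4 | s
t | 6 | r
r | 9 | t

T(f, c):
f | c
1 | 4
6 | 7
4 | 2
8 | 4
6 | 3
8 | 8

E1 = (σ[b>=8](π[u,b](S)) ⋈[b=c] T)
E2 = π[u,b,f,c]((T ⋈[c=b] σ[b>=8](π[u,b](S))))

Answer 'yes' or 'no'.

E1 per-node cardinality:
  S → 5
  π[u,b](S) → 5
  σ[b>=8](π[u,b](S)) → 2
  T → 6
  (σ[b>=8](π[u,b](S)) ⋈[b=c] T) → 1
E2 per-node cardinality:
  T → 6
  S → 5
  π[u,b](S) → 5
  σ[b>=8](π[u,b](S)) → 2
  (T ⋈[c=b] σ[b>=8](π[u,b](S))) → 1
  π[u,b,f,c]((T ⋈[c=b] σ[b>=8](π[u,b](S)))) → 1

E1 and E2 produce the same multiset:
u | b | f | c
q | 8 | 8 | 8

yes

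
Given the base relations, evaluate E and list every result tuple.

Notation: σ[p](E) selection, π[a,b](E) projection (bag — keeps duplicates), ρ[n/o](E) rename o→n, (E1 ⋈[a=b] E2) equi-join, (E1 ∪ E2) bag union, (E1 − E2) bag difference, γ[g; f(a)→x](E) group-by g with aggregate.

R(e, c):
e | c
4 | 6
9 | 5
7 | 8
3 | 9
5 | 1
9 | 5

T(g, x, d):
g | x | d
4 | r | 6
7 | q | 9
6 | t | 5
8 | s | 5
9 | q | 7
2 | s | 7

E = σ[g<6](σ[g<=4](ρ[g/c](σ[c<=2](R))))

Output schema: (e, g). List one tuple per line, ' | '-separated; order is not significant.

Subexpression sizes:
  R → 6
  σ[c<=2](R) → 1
  ρ[g/c](σ[c<=2](R)) → 1
  σ[g<=4](ρ[g/c](σ[c<=2](R))) → 1
  σ[g<6](σ[g<=4](ρ[g/c](σ[c<=2](R)))) → 1

== RESULT ==
e | g
5 | 1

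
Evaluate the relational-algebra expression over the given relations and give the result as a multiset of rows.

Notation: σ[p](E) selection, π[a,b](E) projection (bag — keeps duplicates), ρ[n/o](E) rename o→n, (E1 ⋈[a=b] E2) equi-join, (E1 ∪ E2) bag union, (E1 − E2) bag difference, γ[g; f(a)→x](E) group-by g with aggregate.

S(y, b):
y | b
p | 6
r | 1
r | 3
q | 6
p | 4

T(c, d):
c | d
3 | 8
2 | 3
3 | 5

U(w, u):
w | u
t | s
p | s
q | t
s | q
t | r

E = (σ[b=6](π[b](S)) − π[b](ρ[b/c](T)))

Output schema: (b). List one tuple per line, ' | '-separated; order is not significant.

Per-node cardinality:
  S → 5
  π[b](S) → 5
  σ[b=6](π[b](S)) → 2
  T → 3
  ρ[b/c](T) → 3
  π[b](ρ[b/c](T)) → 3
  (σ[b=6](π[b](S)) − π[b](ρ[b/c](T))) → 2

== RESULT ==
b
6
6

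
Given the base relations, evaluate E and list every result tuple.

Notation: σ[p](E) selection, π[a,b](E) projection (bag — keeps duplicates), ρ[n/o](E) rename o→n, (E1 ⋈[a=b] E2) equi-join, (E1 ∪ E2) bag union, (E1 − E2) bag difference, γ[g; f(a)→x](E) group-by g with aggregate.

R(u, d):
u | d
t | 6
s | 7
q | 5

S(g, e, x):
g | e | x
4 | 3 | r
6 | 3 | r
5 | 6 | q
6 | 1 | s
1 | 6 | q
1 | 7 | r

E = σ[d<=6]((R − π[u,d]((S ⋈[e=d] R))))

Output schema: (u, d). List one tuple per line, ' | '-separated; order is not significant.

Subexpression sizes:
  R → 3
  S → 6
  R → 3
  (S ⋈[e=d] R) → 3
  π[u,d]((S ⋈[e=d] R)) → 3
  (R − π[u,d]((S ⋈[e=d] R))) → 1
  σ[d<=6]((R − π[u,d]((S ⋈[e=d] R)))) → 1

== RESULT ==
u | d
q | 5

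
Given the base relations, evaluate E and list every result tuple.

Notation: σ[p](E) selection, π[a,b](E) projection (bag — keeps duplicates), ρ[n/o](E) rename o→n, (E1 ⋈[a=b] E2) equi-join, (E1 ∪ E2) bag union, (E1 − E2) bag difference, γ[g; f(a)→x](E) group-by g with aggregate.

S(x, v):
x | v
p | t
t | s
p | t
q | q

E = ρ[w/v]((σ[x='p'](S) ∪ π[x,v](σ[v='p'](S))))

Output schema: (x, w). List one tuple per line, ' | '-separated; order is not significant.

Stepwise |·|:
  S → 4
  σ[x='p'](S) → 2
  S → 4
  σ[v='p'](S) → 0
  π[x,v](σ[v='p'](S)) → 0
  (σ[x='p'](S) ∪ π[x,v](σ[v='p'](S))) → 2
  ρ[w/v]((σ[x='p'](S) ∪ π[x,v](σ[v='p'](S)))) → 2

== RESULT ==
x | w
p | t
p | t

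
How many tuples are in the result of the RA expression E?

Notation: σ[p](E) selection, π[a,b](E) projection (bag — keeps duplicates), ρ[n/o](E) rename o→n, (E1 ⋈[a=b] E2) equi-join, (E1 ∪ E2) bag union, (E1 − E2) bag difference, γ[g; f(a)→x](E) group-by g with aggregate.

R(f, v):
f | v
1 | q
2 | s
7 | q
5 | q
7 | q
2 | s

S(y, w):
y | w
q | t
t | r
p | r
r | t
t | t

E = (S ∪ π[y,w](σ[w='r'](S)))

Row counts bottom-up:
  S → 5
  S → 5
  σ[w='r'](S) → 2
  π[y,w](σ[w='r'](S)) → 2
  (S ∪ π[y,w](σ[w='r'](S))) → 7

|E| = 7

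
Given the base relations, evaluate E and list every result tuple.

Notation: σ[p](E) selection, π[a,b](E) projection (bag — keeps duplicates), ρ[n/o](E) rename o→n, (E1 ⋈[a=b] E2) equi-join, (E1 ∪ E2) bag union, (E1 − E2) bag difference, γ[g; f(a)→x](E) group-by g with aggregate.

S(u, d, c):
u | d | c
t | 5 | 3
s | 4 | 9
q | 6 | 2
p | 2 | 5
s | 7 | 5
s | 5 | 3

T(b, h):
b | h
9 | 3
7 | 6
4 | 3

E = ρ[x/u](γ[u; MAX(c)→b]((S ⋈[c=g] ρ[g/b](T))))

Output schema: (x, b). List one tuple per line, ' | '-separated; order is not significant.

Row counts bottom-up:
  S → 6
  T → 3
  ρ[g/b](T) → 3
  (S ⋈[c=g] ρ[g/b](T)) → 1
  γ[u; MAX(c)→b]((S ⋈[c=g] ρ[g/b](T))) → 1
  ρ[x/u](γ[u; MAX(c)→b]((S ⋈[c=g] ρ[g/b](T)))) → 1

== RESULT ==
x | b
s | 9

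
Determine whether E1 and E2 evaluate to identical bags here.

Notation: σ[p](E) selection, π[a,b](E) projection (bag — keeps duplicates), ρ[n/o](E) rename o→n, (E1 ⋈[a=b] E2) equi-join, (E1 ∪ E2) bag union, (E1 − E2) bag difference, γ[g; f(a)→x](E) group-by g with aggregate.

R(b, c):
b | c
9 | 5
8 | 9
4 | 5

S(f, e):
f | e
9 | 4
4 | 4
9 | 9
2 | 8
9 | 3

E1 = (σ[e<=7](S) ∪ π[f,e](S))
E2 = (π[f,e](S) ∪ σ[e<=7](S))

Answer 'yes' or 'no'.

E1 row counts bottom-up:
  S → 5
  σ[e<=7](S) → 3
  S → 5
  π[f,e](S) → 5
  (σ[e<=7](S) ∪ π[f,e](S)) → 8
E2 row counts bottom-up:
  S → 5
  π[f,e](S) → 5
  S → 5
  σ[e<=7](S) → 3
  (π[f,e](S) ∪ σ[e<=7](S)) → 8

E1 and E2 produce the same multiset:
f | e
2 | 8
4 | 4
4 | 4
9 | 3
9 | 3
9 | 4
9 | 4
9 | 9

yes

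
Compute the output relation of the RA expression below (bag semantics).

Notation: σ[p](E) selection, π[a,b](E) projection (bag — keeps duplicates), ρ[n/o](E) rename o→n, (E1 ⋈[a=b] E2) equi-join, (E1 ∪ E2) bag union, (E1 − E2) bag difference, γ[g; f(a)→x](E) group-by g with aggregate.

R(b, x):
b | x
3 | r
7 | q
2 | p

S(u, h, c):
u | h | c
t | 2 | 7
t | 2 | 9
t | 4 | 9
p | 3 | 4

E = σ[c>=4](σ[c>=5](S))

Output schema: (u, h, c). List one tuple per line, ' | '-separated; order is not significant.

Per-node cardinality:
  S → 4
  σ[c>=5](S) → 3
  σ[c>=4](σ[c>=5](S)) → 3

== RESULT ==
u | h | c
t | 2 | 7
t | 2 | 9
t | 4 | 9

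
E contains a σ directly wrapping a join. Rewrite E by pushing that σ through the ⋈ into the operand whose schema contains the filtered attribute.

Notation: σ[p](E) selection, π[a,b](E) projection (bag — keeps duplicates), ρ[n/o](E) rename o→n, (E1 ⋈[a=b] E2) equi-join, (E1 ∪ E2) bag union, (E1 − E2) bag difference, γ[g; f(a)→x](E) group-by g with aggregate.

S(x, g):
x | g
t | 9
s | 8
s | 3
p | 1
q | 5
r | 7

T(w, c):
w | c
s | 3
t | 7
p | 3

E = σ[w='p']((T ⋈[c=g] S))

σ filters on w, owned by the left side.
E' = (σ[w='p'](T) ⋈[c=g] S)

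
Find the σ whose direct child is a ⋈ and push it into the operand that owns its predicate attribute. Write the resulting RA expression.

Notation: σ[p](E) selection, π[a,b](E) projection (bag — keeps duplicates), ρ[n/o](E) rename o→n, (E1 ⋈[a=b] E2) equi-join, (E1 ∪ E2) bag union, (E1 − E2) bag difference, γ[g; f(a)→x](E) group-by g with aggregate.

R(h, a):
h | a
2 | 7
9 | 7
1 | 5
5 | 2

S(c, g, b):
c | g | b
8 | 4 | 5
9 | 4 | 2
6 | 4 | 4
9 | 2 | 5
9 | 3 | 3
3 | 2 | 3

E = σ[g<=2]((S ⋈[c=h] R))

σ filters on g, owned by the left side.
E' = (σ[g<=2](S) ⋈[c=h] R)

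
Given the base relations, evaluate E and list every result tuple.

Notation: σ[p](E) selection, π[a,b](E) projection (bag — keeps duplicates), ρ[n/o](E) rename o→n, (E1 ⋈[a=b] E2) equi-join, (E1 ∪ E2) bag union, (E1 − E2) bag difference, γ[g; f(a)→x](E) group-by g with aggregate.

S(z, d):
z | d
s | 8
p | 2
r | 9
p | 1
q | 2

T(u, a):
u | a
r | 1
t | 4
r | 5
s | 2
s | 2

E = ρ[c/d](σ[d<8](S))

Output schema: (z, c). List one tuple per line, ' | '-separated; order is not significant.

Per-node cardinality:
  S → 5
  σ[d<8](S) → 3
  ρ[c/d](σ[d<8](S)) → 3

== RESULT ==
z | c
p | 1
p | 2
q | 2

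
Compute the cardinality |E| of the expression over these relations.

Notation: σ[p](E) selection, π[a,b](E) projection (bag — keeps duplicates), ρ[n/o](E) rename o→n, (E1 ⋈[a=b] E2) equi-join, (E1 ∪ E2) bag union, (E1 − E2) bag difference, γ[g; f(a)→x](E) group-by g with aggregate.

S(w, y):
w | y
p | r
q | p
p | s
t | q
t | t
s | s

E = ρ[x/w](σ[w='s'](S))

Stepwise |·|:
  S → 6
  σ[w='s'](S) → 1
  ρ[x/w](σ[w='s'](S)) → 1

|E| = 1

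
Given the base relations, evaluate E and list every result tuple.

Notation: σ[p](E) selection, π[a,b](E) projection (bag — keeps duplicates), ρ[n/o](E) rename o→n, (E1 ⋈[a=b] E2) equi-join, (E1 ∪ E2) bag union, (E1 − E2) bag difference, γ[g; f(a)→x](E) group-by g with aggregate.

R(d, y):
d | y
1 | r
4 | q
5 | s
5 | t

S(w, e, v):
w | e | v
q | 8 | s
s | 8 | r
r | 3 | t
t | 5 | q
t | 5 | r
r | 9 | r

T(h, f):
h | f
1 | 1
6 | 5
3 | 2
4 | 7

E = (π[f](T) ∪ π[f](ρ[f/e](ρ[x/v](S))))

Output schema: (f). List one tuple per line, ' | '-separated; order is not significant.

Row counts bottom-up:
  T → 4
  π[f](T) → 4
  S → 6
  ρ[x/v](S) → 6
  ρ[f/e](ρ[x/v](S)) → 6
  π[f](ρ[f/e](ρ[x/v](S))) → 6
  (π[f](T) ∪ π[f](ρ[f/e](ρ[x/v](S)))) → 10

== RESULT ==
f
1
2
3
5
5
5
7
8
8
9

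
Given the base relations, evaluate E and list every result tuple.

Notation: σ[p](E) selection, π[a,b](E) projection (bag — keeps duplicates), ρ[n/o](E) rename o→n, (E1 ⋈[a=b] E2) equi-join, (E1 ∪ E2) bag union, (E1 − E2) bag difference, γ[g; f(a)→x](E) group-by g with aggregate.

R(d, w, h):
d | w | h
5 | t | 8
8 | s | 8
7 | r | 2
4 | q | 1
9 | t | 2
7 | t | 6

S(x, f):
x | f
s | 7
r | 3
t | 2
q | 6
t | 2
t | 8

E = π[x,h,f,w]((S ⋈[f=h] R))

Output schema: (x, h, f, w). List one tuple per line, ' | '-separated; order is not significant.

Row counts bottom-up:
  S → 6
  R → 6
  (S ⋈[f=h] R) → 7
  π[x,h,f,w]((S ⋈[f=h] R)) → 7

== RESULT ==
x | h | f | w
q | 6 | 6 | t
t | 2 | 2 | r
t | 2 | 2 | r
t | 2 | 2 | t
t | 2 | 2 | t
t | 8 | 8 | s
t | 8 | 8 | t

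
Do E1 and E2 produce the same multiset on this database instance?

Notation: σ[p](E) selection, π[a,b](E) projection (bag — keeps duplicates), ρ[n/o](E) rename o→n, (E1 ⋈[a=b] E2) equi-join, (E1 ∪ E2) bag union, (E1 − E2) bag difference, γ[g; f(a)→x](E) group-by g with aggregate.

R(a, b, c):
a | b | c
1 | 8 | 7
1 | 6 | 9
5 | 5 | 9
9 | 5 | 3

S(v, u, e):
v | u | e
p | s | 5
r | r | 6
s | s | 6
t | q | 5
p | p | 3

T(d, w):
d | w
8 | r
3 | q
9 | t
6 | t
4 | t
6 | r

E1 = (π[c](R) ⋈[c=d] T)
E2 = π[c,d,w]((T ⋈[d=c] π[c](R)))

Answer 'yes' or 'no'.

E1 subexpression sizes:
  R → 4
  π[c](R) → 4
  T → 6
  (π[c](R) ⋈[c=d] T) → 3
E2 subexpression sizes:
  T → 6
  R → 4
  π[c](R) → 4
  (T ⋈[d=c] π[c](R)) → 3
  π[c,d,w]((T ⋈[d=c] π[c](R))) → 3

E1 and E2 produce the same multiset:
c | d | w
3 | 3 | q
9 | 9 | t
9 | 9 | t

yes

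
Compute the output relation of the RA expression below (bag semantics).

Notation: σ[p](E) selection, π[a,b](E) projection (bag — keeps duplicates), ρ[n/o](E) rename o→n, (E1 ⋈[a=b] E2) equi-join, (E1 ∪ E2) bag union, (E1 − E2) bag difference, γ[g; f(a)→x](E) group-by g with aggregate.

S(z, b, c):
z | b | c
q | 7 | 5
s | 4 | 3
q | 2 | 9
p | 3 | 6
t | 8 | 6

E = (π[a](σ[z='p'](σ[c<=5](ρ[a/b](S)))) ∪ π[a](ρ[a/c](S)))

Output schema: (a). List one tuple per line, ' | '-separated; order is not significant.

Subexpression sizes:
  S → 5
  ρ[a/b](S) → 5
  σ[c<=5](ρ[a/b](S)) → 2
  σ[z='p'](σ[c<=5](ρ[a/b](S))) → 0
  π[a](σ[z='p'](σ[c<=5](ρ[a/b](S)))) → 0
  S → 5
  ρ[a/c](S) → 5
  π[a](ρ[a/c](S)) → 5
  (π[a](σ[z='p'](σ[c<=5](ρ[a/b](S)))) ∪ π[a](ρ[a/c](S))) → 5

== RESULT ==
a
3
5
6
6
9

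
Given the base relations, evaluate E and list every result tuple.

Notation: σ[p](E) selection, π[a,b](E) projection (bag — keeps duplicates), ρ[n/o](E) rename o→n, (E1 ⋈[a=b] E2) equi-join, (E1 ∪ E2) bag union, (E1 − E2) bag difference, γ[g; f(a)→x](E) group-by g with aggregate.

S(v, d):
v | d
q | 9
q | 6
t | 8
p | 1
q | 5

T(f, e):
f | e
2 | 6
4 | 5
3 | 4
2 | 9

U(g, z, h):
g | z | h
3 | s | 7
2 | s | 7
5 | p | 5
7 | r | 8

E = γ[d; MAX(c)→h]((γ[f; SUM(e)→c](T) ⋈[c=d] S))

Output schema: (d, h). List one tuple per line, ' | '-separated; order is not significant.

Per-node cardinality:
  T → 4
  γ[f; SUM(e)→c](T) → 3
  S → 5
  (γ[f; SUM(e)→c](T) ⋈[c=d] S) → 1
  γ[d; MAX(c)→h]((γ[f; SUM(e)→c](T) ⋈[c=d] S)) → 1

== RESULT ==
d | h
5 | 5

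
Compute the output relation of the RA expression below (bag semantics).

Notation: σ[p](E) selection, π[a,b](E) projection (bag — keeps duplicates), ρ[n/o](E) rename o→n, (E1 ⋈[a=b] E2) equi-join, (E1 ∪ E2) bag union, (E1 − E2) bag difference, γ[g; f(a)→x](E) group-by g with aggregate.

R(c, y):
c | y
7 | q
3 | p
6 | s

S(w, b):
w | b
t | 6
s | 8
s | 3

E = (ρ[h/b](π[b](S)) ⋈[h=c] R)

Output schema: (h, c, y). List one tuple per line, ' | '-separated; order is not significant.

Row counts bottom-up:
  S → 3
  π[b](S) → 3
  ρ[h/b](π[b](S)) → 3
  R → 3
  (ρ[h/b](π[b](S)) ⋈[h=c] R) → 2

== RESULT ==
h | c | y
3 | 3 | p
6 | 6 | s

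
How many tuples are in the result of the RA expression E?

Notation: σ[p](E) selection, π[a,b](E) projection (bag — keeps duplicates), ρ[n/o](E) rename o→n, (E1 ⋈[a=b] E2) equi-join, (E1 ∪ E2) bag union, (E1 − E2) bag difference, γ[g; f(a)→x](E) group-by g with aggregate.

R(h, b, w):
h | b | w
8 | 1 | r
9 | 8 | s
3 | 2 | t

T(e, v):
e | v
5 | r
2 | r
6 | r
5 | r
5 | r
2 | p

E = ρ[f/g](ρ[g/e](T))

Stepwise |·|:
  T → 6
  ρ[g/e](T) → 6
  ρ[f/g](ρ[g/e](T)) → 6

|E| = 6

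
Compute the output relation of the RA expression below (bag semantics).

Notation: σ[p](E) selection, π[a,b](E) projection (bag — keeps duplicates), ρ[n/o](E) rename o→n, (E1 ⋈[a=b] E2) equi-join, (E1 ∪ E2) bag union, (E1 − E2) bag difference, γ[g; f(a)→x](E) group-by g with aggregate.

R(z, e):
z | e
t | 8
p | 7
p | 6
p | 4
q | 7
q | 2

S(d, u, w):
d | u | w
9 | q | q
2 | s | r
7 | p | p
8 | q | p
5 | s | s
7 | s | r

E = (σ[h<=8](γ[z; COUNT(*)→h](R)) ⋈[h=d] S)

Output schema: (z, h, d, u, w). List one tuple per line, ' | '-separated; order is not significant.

Per-node cardinality:
  R → 6
  γ[z; COUNT(*)→h](R) → 3
  σ[h<=8](γ[z; COUNT(*)→h](R)) → 3
  S → 6
  (σ[h<=8](γ[z; COUNT(*)→h](R)) ⋈[h=d] S) → 1

== RESULT ==
z | h | d | u | w
q | 2 | 2 | s | r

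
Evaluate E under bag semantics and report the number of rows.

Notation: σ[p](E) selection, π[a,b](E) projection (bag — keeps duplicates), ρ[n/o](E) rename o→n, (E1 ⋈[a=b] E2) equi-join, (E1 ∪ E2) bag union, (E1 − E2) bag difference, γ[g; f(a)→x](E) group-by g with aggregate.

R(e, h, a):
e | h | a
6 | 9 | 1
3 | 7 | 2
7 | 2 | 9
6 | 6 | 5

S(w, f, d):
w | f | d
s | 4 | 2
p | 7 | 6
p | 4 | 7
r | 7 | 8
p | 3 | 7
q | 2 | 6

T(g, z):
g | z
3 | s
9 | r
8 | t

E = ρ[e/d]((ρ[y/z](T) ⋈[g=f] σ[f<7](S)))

Subexpression sizes:
  T → 3
  ρ[y/z](T) → 3
  S → 6
  σ[f<7](S) → 4
  (ρ[y/z](T) ⋈[g=f] σ[f<7](S)) → 1
  ρ[e/d]((ρ[y/z](T) ⋈[g=f] σ[f<7](S))) → 1

|E| = 1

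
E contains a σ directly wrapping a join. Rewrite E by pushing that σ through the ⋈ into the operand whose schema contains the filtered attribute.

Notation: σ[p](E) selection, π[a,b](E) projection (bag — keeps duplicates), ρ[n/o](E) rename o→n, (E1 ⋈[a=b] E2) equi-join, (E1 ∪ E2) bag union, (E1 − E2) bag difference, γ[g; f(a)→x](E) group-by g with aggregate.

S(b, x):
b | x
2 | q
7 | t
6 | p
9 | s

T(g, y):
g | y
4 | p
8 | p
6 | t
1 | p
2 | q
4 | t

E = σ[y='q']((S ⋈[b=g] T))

σ filters on y, owned by the right side.
E' = (S ⋈[b=g] σ[y='q'](T))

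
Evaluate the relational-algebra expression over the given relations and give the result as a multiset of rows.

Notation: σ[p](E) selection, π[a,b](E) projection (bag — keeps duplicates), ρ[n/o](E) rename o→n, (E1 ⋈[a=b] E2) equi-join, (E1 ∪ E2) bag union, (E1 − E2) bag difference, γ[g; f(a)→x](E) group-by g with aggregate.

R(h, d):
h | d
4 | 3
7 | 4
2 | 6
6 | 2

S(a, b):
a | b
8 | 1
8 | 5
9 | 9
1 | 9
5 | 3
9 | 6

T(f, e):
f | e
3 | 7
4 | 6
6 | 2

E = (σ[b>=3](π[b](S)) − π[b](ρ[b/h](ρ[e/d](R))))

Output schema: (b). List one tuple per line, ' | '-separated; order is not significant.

Subexpression sizes:
  S → 6
  π[b](S) → 6
  σ[b>=3](π[b](S)) → 5
  R → 4
  ρ[e/d](R) → 4
  ρ[b/h](ρ[e/d](R)) → 4
  π[b](ρ[b/h](ρ[e/d](R))) → 4
  (σ[b>=3](π[b](S)) − π[b](ρ[b/h](ρ[e/d](R)))) → 4

== RESULT ==
b
3
5
9
9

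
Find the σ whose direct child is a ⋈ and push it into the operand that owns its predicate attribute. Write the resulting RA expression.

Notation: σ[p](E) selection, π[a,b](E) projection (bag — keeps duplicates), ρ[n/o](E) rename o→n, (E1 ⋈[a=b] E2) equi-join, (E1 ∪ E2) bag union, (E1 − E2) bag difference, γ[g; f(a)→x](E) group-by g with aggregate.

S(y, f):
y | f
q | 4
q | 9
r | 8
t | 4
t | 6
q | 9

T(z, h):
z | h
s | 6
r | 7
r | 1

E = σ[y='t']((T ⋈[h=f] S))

σ filters on y, owned by the right side.
E' = (T ⋈[h=f] σ[y='t'](S))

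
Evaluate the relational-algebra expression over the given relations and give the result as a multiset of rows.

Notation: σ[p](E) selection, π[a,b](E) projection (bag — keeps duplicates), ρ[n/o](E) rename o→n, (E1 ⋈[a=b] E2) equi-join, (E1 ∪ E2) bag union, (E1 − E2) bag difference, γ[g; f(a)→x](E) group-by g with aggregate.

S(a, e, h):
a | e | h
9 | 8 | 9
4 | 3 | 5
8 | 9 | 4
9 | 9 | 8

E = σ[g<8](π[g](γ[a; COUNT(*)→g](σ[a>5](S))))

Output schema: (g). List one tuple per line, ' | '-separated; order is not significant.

Subexpression sizes:
  S → 4
  σ[a>5](S) → 3
  γ[a; COUNT(*)→g](σ[a>5](S)) → 2
  π[g](γ[a; COUNT(*)→g](σ[a>5](S))) → 2
  σ[g<8](π[g](γ[a; COUNT(*)→g](σ[a>5](S)))) → 2

== RESULT ==
g
1
2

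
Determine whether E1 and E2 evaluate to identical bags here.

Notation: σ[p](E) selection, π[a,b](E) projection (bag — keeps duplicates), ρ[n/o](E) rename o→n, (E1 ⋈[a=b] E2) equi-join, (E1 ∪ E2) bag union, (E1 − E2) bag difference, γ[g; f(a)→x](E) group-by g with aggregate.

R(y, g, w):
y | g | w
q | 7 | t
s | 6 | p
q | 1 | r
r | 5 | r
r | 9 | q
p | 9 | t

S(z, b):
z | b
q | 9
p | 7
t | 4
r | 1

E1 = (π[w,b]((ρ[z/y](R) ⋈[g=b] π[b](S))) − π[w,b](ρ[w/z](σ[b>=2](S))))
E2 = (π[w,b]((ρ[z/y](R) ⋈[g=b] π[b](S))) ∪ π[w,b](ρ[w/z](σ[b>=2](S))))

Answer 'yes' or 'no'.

E1 row counts bottom-up:
  R → 6
  ρ[z/y](R) → 6
  S → 4
  π[b](S) → 4
  (ρ[z/y](R) ⋈[g=b] π[b](S)) → 4
  π[w,b]((ρ[z/y](R) ⋈[g=b] π[b](S))) → 4
  S → 4
  σ[b>=2](S) → 3
  ρ[w/z](σ[b>=2](S)) → 3
  π[w,b](ρ[w/z](σ[b>=2](S))) → 3
  (π[w,b]((ρ[z/y](R) ⋈[g=b] π[b](S))) − π[w,b](ρ[w/z](σ[b>=2](S)))) → 3
E2 row counts bottom-up:
  R → 6
  ρ[z/y](R) → 6
  S → 4
  π[b](S) → 4
  (ρ[z/y](R) ⋈[g=b] π[b](S)) → 4
  π[w,b]((ρ[z/y](R) ⋈[g=b] π[b](S))) → 4
  S → 4
  σ[b>=2](S) → 3
  ρ[w/z](σ[b>=2](S)) → 3
  π[w,b](ρ[w/z](σ[b>=2](S))) → 3
  (π[w,b]((ρ[z/y](R) ⋈[g=b] π[b](S))) ∪ π[w,b](ρ[w/z](σ[b>=2](S)))) → 7

E1 result:
w | b
r | 1
t | 7
t | 9
E2 result:
w | b
p | 7
q | 9
q | 9
r | 1
t | 4
t | 7
t | 9
Witness: ('t', 4) appears 0× in E1 but 1× in E2.

no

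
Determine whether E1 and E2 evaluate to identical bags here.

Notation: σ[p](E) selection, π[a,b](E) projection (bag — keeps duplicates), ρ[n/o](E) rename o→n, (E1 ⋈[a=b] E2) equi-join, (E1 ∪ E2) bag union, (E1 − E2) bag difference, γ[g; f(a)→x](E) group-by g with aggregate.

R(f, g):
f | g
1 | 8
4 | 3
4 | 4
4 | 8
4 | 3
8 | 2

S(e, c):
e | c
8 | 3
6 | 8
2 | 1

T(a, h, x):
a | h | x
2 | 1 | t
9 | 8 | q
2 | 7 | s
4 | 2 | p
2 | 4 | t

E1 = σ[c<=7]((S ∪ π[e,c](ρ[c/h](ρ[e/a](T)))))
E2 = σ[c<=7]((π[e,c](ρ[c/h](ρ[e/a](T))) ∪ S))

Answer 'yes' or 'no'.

E1 subexpression sizes:
  S → 3
  T → 5
  ρ[e/a](T) → 5
  ρ[c/h](ρ[e/a](T)) → 5
  π[e,c](ρ[c/h](ρ[e/a](T))) → 5
  (S ∪ π[e,c](ρ[c/h](ρ[e/a](T)))) → 8
  σ[c<=7]((S ∪ π[e,c](ρ[c/h](ρ[e/a](T))))) → 6
E2 subexpression sizes:
  T → 5
  ρ[e/a](T) → 5
  ρ[c/h](ρ[e/a](T)) → 5
  π[e,c](ρ[c/h](ρ[e/a](T))) → 5
  S → 3
  (π[e,c](ρ[c/h](ρ[e/a](T))) ∪ S) → 8
  σ[c<=7]((π[e,c](ρ[c/h](ρ[e/a](T))) ∪ S)) → 6

E1 and E2 produce the same multiset:
e | c
2 | 1
2 | 1
2 | 4
2 | 7
4 | 2
8 | 3

yes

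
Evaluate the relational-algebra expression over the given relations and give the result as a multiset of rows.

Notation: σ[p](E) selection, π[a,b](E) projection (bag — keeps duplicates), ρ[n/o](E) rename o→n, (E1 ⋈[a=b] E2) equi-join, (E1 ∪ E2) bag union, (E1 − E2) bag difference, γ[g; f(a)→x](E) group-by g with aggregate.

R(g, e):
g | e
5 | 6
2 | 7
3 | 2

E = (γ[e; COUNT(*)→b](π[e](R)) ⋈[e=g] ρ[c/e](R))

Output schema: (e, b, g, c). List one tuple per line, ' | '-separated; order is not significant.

Subexpression sizes:
  R → 3
  π[e](R) → 3
  γ[e; COUNT(*)→b](π[e](R)) → 3
  R → 3
  ρ[c/e](R) → 3
  (γ[e; COUNT(*)→b](π[e](R)) ⋈[e=g] ρ[c/e](R)) → 1

== RESULT ==
e | b | g | c
2 | 1 | 2 | 7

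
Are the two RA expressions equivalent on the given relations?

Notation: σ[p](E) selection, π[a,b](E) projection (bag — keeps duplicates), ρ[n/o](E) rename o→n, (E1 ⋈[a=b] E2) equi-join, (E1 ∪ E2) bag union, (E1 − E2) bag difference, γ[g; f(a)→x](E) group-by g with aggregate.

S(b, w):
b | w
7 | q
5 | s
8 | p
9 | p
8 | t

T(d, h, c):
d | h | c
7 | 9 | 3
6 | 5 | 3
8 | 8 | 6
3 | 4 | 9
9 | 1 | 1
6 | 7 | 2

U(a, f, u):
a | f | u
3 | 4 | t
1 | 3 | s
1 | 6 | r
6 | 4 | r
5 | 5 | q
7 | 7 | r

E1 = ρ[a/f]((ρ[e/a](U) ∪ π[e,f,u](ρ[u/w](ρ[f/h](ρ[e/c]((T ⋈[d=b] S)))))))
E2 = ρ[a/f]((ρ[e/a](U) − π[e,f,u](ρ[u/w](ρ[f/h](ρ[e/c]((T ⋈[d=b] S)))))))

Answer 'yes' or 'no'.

E1 row counts bottom-up:
  U → 6
  ρ[e/a](U) → 6
  T → 6
  S → 5
  (T ⋈[d=b] S) → 4
  ρ[e/c]((T ⋈[d=b] S)) → 4
  ρ[f/h](ρ[e/c]((T ⋈[d=b] S))) → 4
  ρ[u/w](ρ[f/h](ρ[e/c]((T ⋈[d=b] S)))) → 4
  π[e,f,u](ρ[u/w](ρ[f/h](ρ[e/c]((T ⋈[d=b] S))))) → 4
  (ρ[e/a](U) ∪ π[e,f,u](ρ[u/w](ρ[f/h](ρ[e/c]((T ⋈[d=b] S)))))) → 10
  ρ[a/f]((ρ[e/a](U) ∪ π[e,f,u](ρ[u/w](ρ[f/h](ρ[e/c]((T ⋈[d=b] S))))))) → 10
E2 row counts bottom-up:
  U → 6
  ρ[e/a](U) → 6
  T → 6
  S → 5
  (T ⋈[d=b] S) → 4
  ρ[e/c]((T ⋈[d=b] S)) → 4
  ρ[f/h](ρ[e/c]((T ⋈[d=b] S))) → 4
  ρ[u/w](ρ[f/h](ρ[e/c]((T ⋈[d=b] S)))) → 4
  π[e,f,u](ρ[u/w](ρ[f/h](ρ[e/c]((T ⋈[d=b] S))))) → 4
  (ρ[e/a](U) − π[e,f,u](ρ[u/w](ρ[f/h](ρ[e/c]((T ⋈[d=b] S)))))) → 6
  ρ[a/f]((ρ[e/a](U) − π[e,f,u](ρ[u/w](ρ[f/h](ρ[e/c]((T ⋈[d=b] S))))))) → 6

E1 result:
e | a | u
1 | 1 | p
1 | 3 | s
1 | 6 | r
3 | 4 | t
3 | 9 | q
5 | 5 | q
6 | 4 | r
6 | 8 | p
6 | 8 | t
7 | 7 | r
E2 result:
e | a | u
1 | 3 | s
1 | 6 | r
3 | 4 | t
5 | 5 | q
6 | 4 | r
7 | 7 | r
Witness: (1, 1, 'p') appears 1× in E1 but 0× in E2.

no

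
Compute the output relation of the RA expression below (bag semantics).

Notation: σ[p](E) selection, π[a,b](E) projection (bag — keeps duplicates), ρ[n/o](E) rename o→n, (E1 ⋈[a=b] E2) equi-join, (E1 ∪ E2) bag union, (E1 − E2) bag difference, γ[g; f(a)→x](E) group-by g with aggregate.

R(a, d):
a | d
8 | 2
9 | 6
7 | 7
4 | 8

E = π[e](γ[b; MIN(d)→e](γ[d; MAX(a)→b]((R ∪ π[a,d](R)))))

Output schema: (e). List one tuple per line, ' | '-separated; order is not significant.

Row counts bottom-up:
  R → 4
  R → 4
  π[a,d](R) → 4
  (R ∪ π[a,d](R)) → 8
  γ[d; MAX(a)→b]((R ∪ π[a,d](R))) → 4
  γ[b; MIN(d)→e](γ[d; MAX(a)→b]((R ∪ π[a,d](R)))) → 4
  π[e](γ[b; MIN(d)→e](γ[d; MAX(a)→b]((R ∪ π[a,d](R))))) → 4

== RESULT ==
e
2
6
7
8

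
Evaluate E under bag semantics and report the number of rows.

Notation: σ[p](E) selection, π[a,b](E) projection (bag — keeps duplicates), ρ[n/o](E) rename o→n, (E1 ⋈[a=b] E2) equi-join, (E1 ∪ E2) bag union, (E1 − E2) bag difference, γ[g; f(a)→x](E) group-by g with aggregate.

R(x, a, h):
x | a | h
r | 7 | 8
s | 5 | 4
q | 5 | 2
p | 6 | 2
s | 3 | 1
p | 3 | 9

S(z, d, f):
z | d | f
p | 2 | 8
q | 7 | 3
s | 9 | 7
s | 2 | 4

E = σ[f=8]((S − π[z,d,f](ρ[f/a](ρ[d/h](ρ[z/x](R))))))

Row counts bottom-up:
  S → 4
  R → 6
  ρ[z/x](R) → 6
  ρ[d/h](ρ[z/x](R)) → 6
  ρ[f/a](ρ[d/h](ρ[z/x](R))) → 6
  π[z,d,f](ρ[f/a](ρ[d/h](ρ[z/x](R)))) → 6
  (S − π[z,d,f](ρ[f/a](ρ[d/h](ρ[z/x](R))))) → 4
  σ[f=8]((S − π[z,d,f](ρ[f/a](ρ[d/h](ρ[z/x](R)))))) → 1

|E| = 1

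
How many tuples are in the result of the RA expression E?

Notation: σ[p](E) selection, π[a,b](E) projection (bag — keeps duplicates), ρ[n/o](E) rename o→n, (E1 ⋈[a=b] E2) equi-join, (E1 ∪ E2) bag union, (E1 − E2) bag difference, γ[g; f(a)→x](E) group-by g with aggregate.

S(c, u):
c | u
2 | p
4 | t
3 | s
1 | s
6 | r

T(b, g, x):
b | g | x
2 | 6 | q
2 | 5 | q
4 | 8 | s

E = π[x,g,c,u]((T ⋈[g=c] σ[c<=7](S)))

Row counts bottom-up:
  T → 3
  S → 5
  σ[c<=7](S) → 5
  (T ⋈[g=c] σ[c<=7](S)) → 1
  π[x,g,c,u]((T ⋈[g=c] σ[c<=7](S))) → 1

|E| = 1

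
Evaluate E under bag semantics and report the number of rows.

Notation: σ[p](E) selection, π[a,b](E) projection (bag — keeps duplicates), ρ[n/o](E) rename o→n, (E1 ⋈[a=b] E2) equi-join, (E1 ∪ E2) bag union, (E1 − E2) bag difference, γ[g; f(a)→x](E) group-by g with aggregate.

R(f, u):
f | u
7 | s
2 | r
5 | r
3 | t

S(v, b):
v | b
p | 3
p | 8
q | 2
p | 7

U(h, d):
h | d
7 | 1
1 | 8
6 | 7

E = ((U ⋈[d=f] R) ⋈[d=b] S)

Subexpression sizes:
  U → 3
  R → 4
  (U ⋈[d=f] R) → 1
  S → 4
  ((U ⋈[d=f] R) ⋈[d=b] S) → 1

|E| = 1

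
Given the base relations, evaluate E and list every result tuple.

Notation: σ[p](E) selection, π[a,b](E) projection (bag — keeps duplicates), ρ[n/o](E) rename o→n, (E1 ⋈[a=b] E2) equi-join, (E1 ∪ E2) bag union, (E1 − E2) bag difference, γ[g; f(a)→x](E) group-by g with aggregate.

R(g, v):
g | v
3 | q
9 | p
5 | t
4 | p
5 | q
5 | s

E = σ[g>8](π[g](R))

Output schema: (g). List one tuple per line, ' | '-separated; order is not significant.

Row counts bottom-up:
  R → 6
  π[g](R) → 6
  σ[g>8](π[g](R)) → 1

== RESULT ==
g
9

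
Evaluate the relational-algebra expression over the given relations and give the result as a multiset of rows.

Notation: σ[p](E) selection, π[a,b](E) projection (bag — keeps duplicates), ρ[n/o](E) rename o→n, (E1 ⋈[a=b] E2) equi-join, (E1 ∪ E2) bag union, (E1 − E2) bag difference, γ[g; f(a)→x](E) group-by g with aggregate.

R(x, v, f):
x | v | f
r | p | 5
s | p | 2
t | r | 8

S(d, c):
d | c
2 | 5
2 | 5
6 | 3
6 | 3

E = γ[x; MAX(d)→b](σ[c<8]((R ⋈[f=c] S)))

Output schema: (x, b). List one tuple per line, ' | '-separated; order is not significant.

Row counts bottom-up:
  R → 3
  S → 4
  (R ⋈[f=c] S) → 2
  σ[c<8]((R ⋈[f=c] S)) → 2
  γ[x; MAX(d)→b](σ[c<8]((R ⋈[f=c] S))) → 1

== RESULT ==
x | b
r | 2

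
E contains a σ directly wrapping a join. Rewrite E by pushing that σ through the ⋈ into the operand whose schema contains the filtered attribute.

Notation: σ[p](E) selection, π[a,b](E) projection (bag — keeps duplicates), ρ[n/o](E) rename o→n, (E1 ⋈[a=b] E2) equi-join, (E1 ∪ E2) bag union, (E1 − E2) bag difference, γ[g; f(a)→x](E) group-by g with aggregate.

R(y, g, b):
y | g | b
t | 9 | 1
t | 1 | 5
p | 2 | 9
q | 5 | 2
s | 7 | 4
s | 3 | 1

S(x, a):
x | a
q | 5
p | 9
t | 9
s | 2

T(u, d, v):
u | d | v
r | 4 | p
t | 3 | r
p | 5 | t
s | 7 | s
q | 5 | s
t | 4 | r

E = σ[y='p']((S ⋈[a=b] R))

σ filters on y, owned by the right side.
E' = (S ⋈[a=b] σ[y='p'](R))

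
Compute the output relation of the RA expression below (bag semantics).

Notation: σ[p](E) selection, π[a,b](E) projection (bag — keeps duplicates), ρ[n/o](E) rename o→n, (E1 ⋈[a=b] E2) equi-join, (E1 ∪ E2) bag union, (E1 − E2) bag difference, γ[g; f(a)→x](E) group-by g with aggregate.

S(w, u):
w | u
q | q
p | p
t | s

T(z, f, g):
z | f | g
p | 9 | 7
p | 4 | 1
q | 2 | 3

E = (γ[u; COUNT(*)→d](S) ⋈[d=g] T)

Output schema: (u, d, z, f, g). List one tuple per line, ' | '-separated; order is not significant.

Per-node cardinality:
  S → 3
  γ[u; COUNT(*)→d](S) → 3
  T → 3
  (γ[u; COUNT(*)→d](S) ⋈[d=g] T) → 3

== RESULT ==
u | d | z | f | g
p | 1 | p | 4 | 1
q | 1 | p | 4 | 1
s | 1 | p | 4 | 1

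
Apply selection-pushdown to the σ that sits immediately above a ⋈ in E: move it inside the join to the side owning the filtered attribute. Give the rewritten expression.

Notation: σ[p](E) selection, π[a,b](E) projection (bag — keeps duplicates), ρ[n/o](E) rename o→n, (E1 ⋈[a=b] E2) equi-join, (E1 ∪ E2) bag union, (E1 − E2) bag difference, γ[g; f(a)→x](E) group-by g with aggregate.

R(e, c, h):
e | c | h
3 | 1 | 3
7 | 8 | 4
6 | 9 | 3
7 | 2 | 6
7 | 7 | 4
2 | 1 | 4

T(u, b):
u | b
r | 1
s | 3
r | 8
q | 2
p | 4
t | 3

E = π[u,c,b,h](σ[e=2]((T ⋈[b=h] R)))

σ filters on e, owned by the right side.
E' = π[u,c,b,h]((T ⋈[b=h] σ[e=2](R)))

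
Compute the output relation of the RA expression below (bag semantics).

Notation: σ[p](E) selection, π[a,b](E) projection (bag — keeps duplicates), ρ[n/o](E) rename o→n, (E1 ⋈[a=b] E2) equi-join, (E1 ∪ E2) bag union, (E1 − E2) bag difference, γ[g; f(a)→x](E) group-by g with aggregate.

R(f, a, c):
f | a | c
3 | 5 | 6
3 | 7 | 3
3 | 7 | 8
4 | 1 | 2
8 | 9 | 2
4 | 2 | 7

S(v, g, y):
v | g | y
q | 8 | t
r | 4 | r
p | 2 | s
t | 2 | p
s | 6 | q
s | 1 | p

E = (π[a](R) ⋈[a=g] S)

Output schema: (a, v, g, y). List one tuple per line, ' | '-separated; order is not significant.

Stepwise |·|:
  R → 6
  π[a](R) → 6
  S → 6
  (π[a](R) ⋈[a=g] S) → 3

== RESULT ==
a | v | g | y
1 | s | 1 | p
2 | p | 2 | s
2 | t | 2 | p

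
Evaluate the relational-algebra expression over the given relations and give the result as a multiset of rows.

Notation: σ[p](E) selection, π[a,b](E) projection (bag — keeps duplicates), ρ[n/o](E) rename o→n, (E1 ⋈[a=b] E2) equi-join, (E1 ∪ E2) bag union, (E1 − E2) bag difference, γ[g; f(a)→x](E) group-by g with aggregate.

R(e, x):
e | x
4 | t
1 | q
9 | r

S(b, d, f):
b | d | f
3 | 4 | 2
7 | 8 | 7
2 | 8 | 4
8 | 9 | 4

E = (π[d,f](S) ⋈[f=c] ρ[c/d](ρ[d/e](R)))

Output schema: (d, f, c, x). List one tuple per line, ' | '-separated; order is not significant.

Stepwise |·|:
  S → 4
  π[d,f](S) → 4
  R → 3
  ρ[d/e](R) → 3
  ρ[c/d](ρ[d/e](R)) → 3
  (π[d,f](S) ⋈[f=c] ρ[c/d](ρ[d/e](R))) → 2

== RESULT ==
d | f | c | x
8 | 4 | 4 | t
9 | 4 | 4 | t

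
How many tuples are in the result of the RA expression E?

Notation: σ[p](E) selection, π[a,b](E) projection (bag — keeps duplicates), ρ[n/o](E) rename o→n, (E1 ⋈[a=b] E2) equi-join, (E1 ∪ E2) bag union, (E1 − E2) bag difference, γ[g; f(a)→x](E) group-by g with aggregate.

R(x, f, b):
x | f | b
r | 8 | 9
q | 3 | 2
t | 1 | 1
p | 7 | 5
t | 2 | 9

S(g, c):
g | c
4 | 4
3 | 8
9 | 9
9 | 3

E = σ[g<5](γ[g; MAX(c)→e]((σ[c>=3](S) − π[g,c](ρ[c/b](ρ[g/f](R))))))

Per-node cardinality:
  S → 4
  σ[c>=3](S) → 4
  R → 5
  ρ[g/f](R) → 5
  ρ[c/b](ρ[g/f](R)) → 5
  π[g,c](ρ[c/b](ρ[g/f](R))) → 5
  (σ[c>=3](S) − π[g,c](ρ[c/b](ρ[g/f](R)))) → 4
  γ[g; MAX(c)→e]((σ[c>=3](S) − π[g,c](ρ[c/b](ρ[g/f](R))))) → 3
  σ[g<5](γ[g; MAX(c)→e]((σ[c>=3](S) − π[g,c](ρ[c/b](ρ[g/f](R)))))) → 2

|E| = 2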